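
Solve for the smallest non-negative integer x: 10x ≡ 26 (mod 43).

37

10⁻¹ ≡ 13 (mod 43) because 10·13 = 130 = 3·43 + 1.
So x ≡ 13·26 = 338 ≡ 37 (mod 43).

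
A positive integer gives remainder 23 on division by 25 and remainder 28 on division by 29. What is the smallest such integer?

173

x ≡ 23 (mod 25) gives x ∈ {23, 48, 73, 98, 123, 148, 173}.
The first of these with x mod 29 = 28 is 173.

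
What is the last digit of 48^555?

2

Last digits of 8^n: 8, 4, 2, 6 (period 4).
555 leaves remainder 3 on division by 4, so 48^555 ends in 2.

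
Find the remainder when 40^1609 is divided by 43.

31

Square-and-reduce mod 43: 40^1≡40, 40^2≡9, 40^4≡38, 40^8≡25, 40^16≡23, 40^32≡13, 40^64≡40, 40^128≡9, 40^256≡38, 40^512≡25, 40^1024≡23.
Since 1609 = 1 + 8 + 64 + 512 + 1024 in binary, 40^1609 ≡ 40·25·40·25·23 ≡ 31 (mod 43).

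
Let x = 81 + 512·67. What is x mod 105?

50

512·67 = 34304.
34304 mod 105 = 74 (since 326·105 = 34230).
(81 + 74) mod 105 = 50.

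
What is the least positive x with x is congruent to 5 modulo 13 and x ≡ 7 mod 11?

x ≡ 7 (mod 11) gives x ∈ {7, 18}.
The first of these with x mod 13 = 5 is 18.

18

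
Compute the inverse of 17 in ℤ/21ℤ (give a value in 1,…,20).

5

21 = 1·17 + 4
17 = 4·4 + 1
4 = 4·1 + 0
Back-substituting gives 17·5 ≡ 1 (mod 21).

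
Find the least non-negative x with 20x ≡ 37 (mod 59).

20⁻¹ ≡ 3 (mod 59) because 20·3 = 60 = 1·59 + 1.
Multiplying both sides by 3: x ≡ 3·37 = 111 ≡ 52 (mod 59).

52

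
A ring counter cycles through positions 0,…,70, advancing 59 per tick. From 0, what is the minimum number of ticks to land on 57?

The inverse of 59 mod 71 is 65 (since 59·65 = 3835 ≡ 1).
So x ≡ 65·57 = 3705 ≡ 13 (mod 71).
Check: 59·13 = 767 = 10·71 + 57.

13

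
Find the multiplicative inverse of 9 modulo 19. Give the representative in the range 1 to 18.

17

9·17 = 153 = 8·19 + 1, so 9⁻¹ ≡ 17 (mod 19).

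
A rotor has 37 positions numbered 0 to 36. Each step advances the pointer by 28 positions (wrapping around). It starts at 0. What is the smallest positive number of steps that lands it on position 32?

17

28⁻¹ ≡ 4 (mod 37) because 28·4 = 112 = 3·37 + 1.
So x ≡ 4·32 = 128 ≡ 17 (mod 37).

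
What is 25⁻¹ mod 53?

17

53 = 2·25 + 3
25 = 8·3 + 1
3 = 3·1 + 0
Back-substituting gives 25·17 ≡ 1 (mod 53).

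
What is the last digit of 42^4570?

4

Powers of 2 mod 10 repeat with period 4: 2, 4, 8, 6.
4570 mod 4 = 2, so the last digit matches 2^2 = 4.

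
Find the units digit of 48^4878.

Powers of 8 mod 10 repeat with period 4: 8, 4, 2, 6.
4878 leaves remainder 2 on division by 4, so 48^4878 ends in 4.

4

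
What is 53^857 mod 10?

Last digits of 3^n: 3, 9, 7, 1 (period 4).
857 leaves remainder 1 on division by 4, so 53^857 ends in 3.

3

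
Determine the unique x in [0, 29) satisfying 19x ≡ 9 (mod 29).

The inverse of 19 mod 29 is 26 (since 19·26 = 494 ≡ 1).
So x ≡ 26·9 = 234 ≡ 2 (mod 29).
Check: 19·2 = 38 = 1·29 + 9.

2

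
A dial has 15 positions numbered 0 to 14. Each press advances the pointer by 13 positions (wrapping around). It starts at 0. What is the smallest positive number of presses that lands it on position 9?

3

The inverse of 13 mod 15 is 7 (since 13·7 = 91 ≡ 1).
Multiplying both sides by 7: x ≡ 7·9 = 63 ≡ 3 (mod 15).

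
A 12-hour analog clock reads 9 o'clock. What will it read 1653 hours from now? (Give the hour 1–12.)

1653 = 137·12 + 9, so 1653 mod 12 = 9.
9 + 9 → 6 on a 12-hour dial.

6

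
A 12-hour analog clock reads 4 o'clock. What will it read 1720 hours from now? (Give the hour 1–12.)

8

1720 mod 12 = 4 (since 143·12 = 1716).
4 + 4 → 8 on a 12-hour dial.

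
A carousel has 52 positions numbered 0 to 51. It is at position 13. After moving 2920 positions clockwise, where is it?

Dividing 2920 by 52 gives quotient 56 and remainder 8.
(13 + 8) mod 52 = 21.

21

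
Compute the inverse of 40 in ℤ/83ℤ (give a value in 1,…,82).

40·27 = 1080 = 13·83 + 1, so 40⁻¹ ≡ 27 (mod 83).

27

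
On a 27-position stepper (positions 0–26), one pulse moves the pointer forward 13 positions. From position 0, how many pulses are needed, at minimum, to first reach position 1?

25

13·25 = 325 = 12·27 + 1, so 13⁻¹ ≡ 25 (mod 27).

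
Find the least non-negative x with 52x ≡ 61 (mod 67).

The inverse of 52 mod 67 is 58 (since 52·58 = 3016 ≡ 1).
So x ≡ 58·61 = 3538 ≡ 54 (mod 67).
Check: 52·54 = 2808 = 41·67 + 61.

54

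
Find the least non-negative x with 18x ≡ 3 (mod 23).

18⁻¹ ≡ 9 (mod 23) because 18·9 = 162 = 7·23 + 1.
Multiplying both sides by 9: x ≡ 9·3 = 27 ≡ 4 (mod 23).
Check: 18·4 = 72 = 3·23 + 3.

4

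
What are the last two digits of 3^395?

07

Successive squares of 3 mod 100: 3^1≡3, 3^2≡9, 3^4≡81, 3^8≡61, 3^16≡21, 3^32≡41, 3^64≡81, 3^128≡61, 3^256≡21.
Since 395 = 1 + 2 + 8 + 128 + 256 in binary, 3^395 ≡ 3·9·61·61·21 ≡ 7 (mod 100).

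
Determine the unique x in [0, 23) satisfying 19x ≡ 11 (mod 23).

3

19⁻¹ ≡ 17 (mod 23) because 19·17 = 323 = 14·23 + 1.
So x ≡ 17·11 = 187 ≡ 3 (mod 23).
Check: 19·3 = 57 = 2·23 + 11.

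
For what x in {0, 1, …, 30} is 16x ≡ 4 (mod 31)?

16⁻¹ ≡ 2 (mod 31) because 16·2 = 32 = 1·31 + 1.
Multiplying both sides by 2: x ≡ 2·4 = 8 ≡ 8 (mod 31).

8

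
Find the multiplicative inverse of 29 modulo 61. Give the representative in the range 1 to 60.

40

61 = 2·29 + 3
29 = 9·3 + 2
3 = 1·2 + 1
2 = 2·1 + 0
Back-substituting gives 29·40 ≡ 1 (mod 61).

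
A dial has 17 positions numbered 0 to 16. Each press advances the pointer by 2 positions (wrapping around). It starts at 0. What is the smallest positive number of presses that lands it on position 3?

10

The inverse of 2 mod 17 is 9 (since 2·9 = 18 ≡ 1).
Multiplying both sides by 9: x ≡ 9·3 = 27 ≡ 10 (mod 17).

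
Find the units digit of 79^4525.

Powers of 9 mod 10 repeat with period 2: 9, 1.
4525 leaves remainder 1 on division by 2, so 79^4525 ends in 9.

9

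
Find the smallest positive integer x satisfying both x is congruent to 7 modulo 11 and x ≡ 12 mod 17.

29

x ≡ 7 (mod 11) gives x ∈ {7, 18, 29}.
The first of these with x mod 17 = 12 is 29.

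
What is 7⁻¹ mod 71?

61

71 = 10·7 + 1
7 = 7·1 + 0
Back-substituting gives 7·61 ≡ 1 (mod 71).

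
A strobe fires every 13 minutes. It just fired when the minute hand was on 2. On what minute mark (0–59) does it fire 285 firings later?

47

285·13 = 3705.
Dividing 3705 by 60 gives quotient 61 and remainder 45.
(2 + 45) mod 60 = 47.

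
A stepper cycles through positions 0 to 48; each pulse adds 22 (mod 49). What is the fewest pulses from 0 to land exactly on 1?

29

22·29 = 638 = 13·49 + 1, so 22⁻¹ ≡ 29 (mod 49).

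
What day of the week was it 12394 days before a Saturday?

Tuesday

12394 mod 7 = 4 (since 1770·7 = 12390).
Saturday − 4 days → Tuesday.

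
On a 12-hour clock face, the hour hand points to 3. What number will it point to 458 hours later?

458 − 38·12 = 2, so 458 ≡ 2 (mod 12).
3 + 2 → 5 on a 12-hour dial.

5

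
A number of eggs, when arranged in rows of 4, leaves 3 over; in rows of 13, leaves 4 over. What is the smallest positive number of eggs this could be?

43

x ≡ 3 (mod 4) gives x ∈ {3, 7, 11, 15, 19, 23, 27, 31, …}.
The first of these with x mod 13 = 4 is 43.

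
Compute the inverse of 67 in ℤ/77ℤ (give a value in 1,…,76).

23

67·23 = 1541 = 20·77 + 1, so 67⁻¹ ≡ 23 (mod 77).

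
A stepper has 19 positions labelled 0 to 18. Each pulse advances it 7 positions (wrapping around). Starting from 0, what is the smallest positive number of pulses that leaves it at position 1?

11

19 = 2·7 + 5
7 = 1·5 + 2
5 = 2·2 + 1
2 = 2·1 + 0
Back-substituting gives 7·11 ≡ 1 (mod 19).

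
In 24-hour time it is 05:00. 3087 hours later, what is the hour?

3087 − 128·24 = 15, so 3087 ≡ 15 (mod 24).
(5 + 15) mod 24 = 20.

20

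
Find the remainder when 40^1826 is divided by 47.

18

By repeated squaring mod 47: 40^1≡40, 40^2≡2, 40^4≡4, 40^8≡16, 40^16≡21, 40^32≡18, 40^64≡42, 40^128≡25, 40^256≡14, 40^512≡8, 40^1024≡17.
1826 = 2 + 32 + 256 + 512 + 1024, so 40^1826 ≡ 2·18·14·8·17 ≡ 18 (mod 47).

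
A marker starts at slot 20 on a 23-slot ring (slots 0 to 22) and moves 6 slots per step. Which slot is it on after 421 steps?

16

421·6 = 2526.
2526 = 109·23 + 19, so 2526 mod 23 = 19.
(20 + 19) mod 23 = 16.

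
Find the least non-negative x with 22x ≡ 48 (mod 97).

11

22⁻¹ ≡ 75 (mod 97) because 22·75 = 1650 = 17·97 + 1.
So x ≡ 75·48 = 3600 ≡ 11 (mod 97).
Check: 22·11 = 242 = 2·97 + 48.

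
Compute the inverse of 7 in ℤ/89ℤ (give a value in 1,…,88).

7·51 = 357 = 4·89 + 1, so 7⁻¹ ≡ 51 (mod 89).

51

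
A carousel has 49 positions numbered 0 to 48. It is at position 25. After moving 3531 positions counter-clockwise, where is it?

3531 mod 49 = 3 (since 72·49 = 3528).
(25 − 3) mod 49 = 22.

22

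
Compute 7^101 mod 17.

11

Square-and-reduce mod 17: 7^1≡7, 7^2≡15, 7^4≡4, 7^8≡16, 7^16≡1, 7^32≡1, 7^64≡1.
Since 101 = 1 + 4 + 32 + 64 in binary, 7^101 ≡ 7·4·1·1 ≡ 11 (mod 17).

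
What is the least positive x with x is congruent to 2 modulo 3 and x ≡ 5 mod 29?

x ≡ 2 (mod 3) gives x ∈ {2, 5}.
The first of these with x mod 29 = 5 is 5.

5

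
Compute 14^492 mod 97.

64

Successive squares of 14 mod 97: 14^1≡14, 14^2≡2, 14^4≡4, 14^8≡16, 14^16≡62, 14^32≡61, 14^64≡35, 14^128≡61, 14^256≡35.
Since 492 = 4 + 8 + 32 + 64 + 128 + 256 in binary, 14^492 ≡ 4·16·61·35·61·35 ≡ 64 (mod 97).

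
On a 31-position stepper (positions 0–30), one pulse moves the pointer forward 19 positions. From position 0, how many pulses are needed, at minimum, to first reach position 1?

19·18 = 342 = 11·31 + 1, so 19⁻¹ ≡ 18 (mod 31).

18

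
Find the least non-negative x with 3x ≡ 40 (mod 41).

27

3⁻¹ ≡ 14 (mod 41) because 3·14 = 42 = 1·41 + 1.
So x ≡ 14·40 = 560 ≡ 27 (mod 41).
Check: 3·27 = 81 = 1·41 + 40.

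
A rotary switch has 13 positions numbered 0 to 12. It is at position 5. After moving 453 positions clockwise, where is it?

3

453 mod 13 = 11 (since 34·13 = 442).
(5 + 11) mod 13 = 3.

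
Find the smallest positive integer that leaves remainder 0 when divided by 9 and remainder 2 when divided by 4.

x ≡ 2 (mod 4) gives x ∈ {2, 6, 10, 14, 18}.
The first of these with x mod 9 = 0 is 18.

18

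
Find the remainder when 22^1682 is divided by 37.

By repeated squaring mod 37: 22^1≡22, 22^2≡3, 22^4≡9, 22^8≡7, 22^16≡12, 22^32≡33, 22^64≡16, 22^128≡34, 22^256≡9, 22^512≡7, 22^1024≡12.
Since 1682 = 2 + 16 + 128 + 512 + 1024 in binary, 22^1682 ≡ 3·12·34·7·12 ≡ 30 (mod 37).

30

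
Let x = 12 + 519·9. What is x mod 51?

519·9 = 4671.
4671 mod 51 = 30 (since 91·51 = 4641).
(12 + 30) mod 51 = 42.

42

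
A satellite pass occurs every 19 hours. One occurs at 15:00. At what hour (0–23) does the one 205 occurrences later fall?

22

205·19 = 3895.
3895 = 162·24 + 7, so 3895 mod 24 = 7.
(15 + 7) mod 24 = 22.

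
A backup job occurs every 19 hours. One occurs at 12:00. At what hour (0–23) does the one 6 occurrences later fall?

6·19 = 114.
Dividing 114 by 24 gives quotient 4 and remainder 18.
(12 + 18) mod 24 = 6.

6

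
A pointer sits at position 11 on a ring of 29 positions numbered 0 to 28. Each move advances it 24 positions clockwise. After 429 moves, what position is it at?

12

429·24 = 10296.
10296 mod 29 = 1 (since 355·29 = 10295).
(11 + 1) mod 29 = 12.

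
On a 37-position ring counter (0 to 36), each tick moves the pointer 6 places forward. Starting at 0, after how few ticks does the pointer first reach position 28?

17

The inverse of 6 mod 37 is 31 (since 6·31 = 186 ≡ 1).
So x ≡ 31·28 = 868 ≡ 17 (mod 37).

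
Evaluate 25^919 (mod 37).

By repeated squaring mod 37: 25^1≡25, 25^2≡33, 25^4≡16, 25^8≡34, 25^16≡9, 25^32≡7, 25^64≡12, 25^128≡33, 25^256≡16, 25^512≡34.
919 = 1 + 2 + 4 + 16 + 128 + 256 + 512, so 25^919 ≡ 25·33·16·9·33·16·34 ≡ 25 (mod 37).

25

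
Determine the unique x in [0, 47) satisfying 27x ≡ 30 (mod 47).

The inverse of 27 mod 47 is 7 (since 27·7 = 189 ≡ 1).
So x ≡ 7·30 = 210 ≡ 22 (mod 47).
Check: 27·22 = 594 = 12·47 + 30.

22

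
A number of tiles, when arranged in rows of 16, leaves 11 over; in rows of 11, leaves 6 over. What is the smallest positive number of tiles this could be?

x ≡ 6 (mod 11) gives x ∈ {6, 17, 28, 39, 50, 61, 72, 83, …}.
The first of these with x mod 16 = 11 is 171.

171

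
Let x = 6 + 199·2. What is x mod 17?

13

199·2 = 398.
398 − 23·17 = 7, so 398 ≡ 7 (mod 17).
(6 + 7) mod 17 = 13.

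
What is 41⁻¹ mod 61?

3

41·3 = 123 = 2·61 + 1, so 41⁻¹ ≡ 3 (mod 61).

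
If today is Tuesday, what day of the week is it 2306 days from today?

2306 − 329·7 = 3, so 2306 ≡ 3 (mod 7).
Tuesday + 3 days → Friday.

Friday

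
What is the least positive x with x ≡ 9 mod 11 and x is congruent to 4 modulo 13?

Since 13·6 ≡ 1 (mod 11), take x = 4 + 13·((9−4)·6 mod 11) = 4 + 13·8 = 108.
Check: 108 mod 11 = 9, 108 mod 13 = 4.

108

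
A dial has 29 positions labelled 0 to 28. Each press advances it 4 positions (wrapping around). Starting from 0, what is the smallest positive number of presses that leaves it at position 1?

29 = 7·4 + 1
4 = 4·1 + 0
Back-substituting gives 4·22 ≡ 1 (mod 29).

22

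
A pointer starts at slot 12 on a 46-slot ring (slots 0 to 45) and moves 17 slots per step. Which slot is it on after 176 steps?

14

176·17 = 2992.
Dividing 2992 by 46 gives quotient 65 and remainder 2.
(12 + 2) mod 46 = 14.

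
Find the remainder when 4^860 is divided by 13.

Successive squares of 4 mod 13: 4^1≡4, 4^2≡3, 4^4≡9, 4^8≡3, 4^16≡9, 4^32≡3, 4^64≡9, 4^128≡3, 4^256≡9, 4^512≡3.
Since 860 = 4 + 8 + 16 + 64 + 256 + 512 in binary, 4^860 ≡ 9·3·9·9·9·3 ≡ 3 (mod 13).

3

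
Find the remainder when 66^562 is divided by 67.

Square-and-reduce mod 67: 66^1≡66, 66^2≡1, 66^4≡1, 66^8≡1, 66^16≡1, 66^32≡1, 66^64≡1, 66^128≡1, 66^256≡1, 66^512≡1.
Since 562 = 2 + 16 + 32 + 512 in binary, 66^562 ≡ 1·1·1·1 ≡ 1 (mod 67).

1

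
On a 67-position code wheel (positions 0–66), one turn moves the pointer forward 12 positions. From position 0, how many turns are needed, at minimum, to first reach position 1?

12·28 = 336 = 5·67 + 1, so 12⁻¹ ≡ 28 (mod 67).

28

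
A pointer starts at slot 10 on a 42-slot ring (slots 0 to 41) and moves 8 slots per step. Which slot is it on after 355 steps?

36

355·8 = 2840.
2840 − 67·42 = 26, so 2840 ≡ 26 (mod 42).
(10 + 26) mod 42 = 36.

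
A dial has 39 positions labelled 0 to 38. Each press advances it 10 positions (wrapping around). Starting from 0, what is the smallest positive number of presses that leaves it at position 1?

10·4 = 40 = 1·39 + 1, so 10⁻¹ ≡ 4 (mod 39).

4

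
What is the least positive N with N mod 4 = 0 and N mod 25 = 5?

80

Since 25·1 ≡ 1 (mod 4), take x = 5 + 25·((0−5)·1 mod 4) = 5 + 25·3 = 80.
Check: 80 mod 4 = 0, 80 mod 25 = 5.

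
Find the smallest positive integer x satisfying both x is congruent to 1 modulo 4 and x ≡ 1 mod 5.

x ≡ 1 (mod 4) gives x ∈ {1}.
The first of these with x mod 5 = 1 is 1.

1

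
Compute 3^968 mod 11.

Successive squares of 3 mod 11: 3^1≡3, 3^2≡9, 3^4≡4, 3^8≡5, 3^16≡3, 3^32≡9, 3^64≡4, 3^128≡5, 3^256≡3, 3^512≡9.
Since 968 = 8 + 64 + 128 + 256 + 512 in binary, 3^968 ≡ 5·4·5·3·9 ≡ 5 (mod 11).

5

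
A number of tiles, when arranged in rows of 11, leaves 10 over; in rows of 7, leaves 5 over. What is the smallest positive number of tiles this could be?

54

Since 7·8 ≡ 1 (mod 11), take x = 5 + 7·((10−5)·8 mod 11) = 5 + 7·7 = 54.
Check: 54 mod 11 = 10, 54 mod 7 = 5.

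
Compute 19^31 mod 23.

10

By repeated squaring mod 23: 19^1≡19, 19^2≡16, 19^4≡3, 19^8≡9, 19^16≡12.
Since 31 = 1 + 2 + 4 + 8 + 16 in binary, 19^31 ≡ 19·16·3·9·12 ≡ 10 (mod 23).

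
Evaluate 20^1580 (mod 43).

17

Successive squares of 20 mod 43: 20^1≡20, 20^2≡13, 20^4≡40, 20^8≡9, 20^16≡38, 20^32≡25, 20^64≡23, 20^128≡13, 20^256≡40, 20^512≡9, 20^1024≡38.
1580 = 4 + 8 + 32 + 512 + 1024, so 20^1580 ≡ 40·9·25·9·38 ≡ 17 (mod 43).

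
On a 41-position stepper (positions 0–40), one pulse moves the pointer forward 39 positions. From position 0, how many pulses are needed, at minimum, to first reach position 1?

20

39·20 = 780 = 19·41 + 1, so 39⁻¹ ≡ 20 (mod 41).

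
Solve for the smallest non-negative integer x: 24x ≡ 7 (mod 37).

8

24⁻¹ ≡ 17 (mod 37) because 24·17 = 408 = 11·37 + 1.
Multiplying both sides by 17: x ≡ 17·7 = 119 ≡ 8 (mod 37).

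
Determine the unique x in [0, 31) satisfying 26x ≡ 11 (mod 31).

4

The inverse of 26 mod 31 is 6 (since 26·6 = 156 ≡ 1).
Multiplying both sides by 6: x ≡ 6·11 = 66 ≡ 4 (mod 31).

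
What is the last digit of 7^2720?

1

The units digit of 7^n cycles with period 4: 7, 9, 3, 1, …
2720 mod 4 = 0, so the last digit matches 7^4 = 1.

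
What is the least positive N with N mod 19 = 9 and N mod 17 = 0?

85

x ≡ 0 (mod 17) gives x ∈ {0, 17, 34, 51, 68, 85}.
The first of these with x mod 19 = 9 is 85.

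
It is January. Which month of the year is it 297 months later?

October

297 mod 12 = 9 (since 24·12 = 288).
January + 9 months → October.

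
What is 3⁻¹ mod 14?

5

3·5 = 15 = 1·14 + 1, so 3⁻¹ ≡ 5 (mod 14).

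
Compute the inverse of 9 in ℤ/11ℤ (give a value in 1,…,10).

9·5 = 45 = 4·11 + 1, so 9⁻¹ ≡ 5 (mod 11).

5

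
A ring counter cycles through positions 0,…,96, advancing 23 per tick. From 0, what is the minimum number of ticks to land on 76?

75

The inverse of 23 mod 97 is 38 (since 23·38 = 874 ≡ 1).
So x ≡ 38·76 = 2888 ≡ 75 (mod 97).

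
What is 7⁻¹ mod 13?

2

7·2 = 14 = 1·13 + 1, so 7⁻¹ ≡ 2 (mod 13).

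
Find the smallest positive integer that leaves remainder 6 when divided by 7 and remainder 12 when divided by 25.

62

Since 25·2 ≡ 1 (mod 7), take x = 12 + 25·((6−12)·2 mod 7) = 12 + 25·2 = 62.
Check: 62 mod 7 = 6, 62 mod 25 = 12.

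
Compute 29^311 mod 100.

29

By repeated squaring mod 100: 29^1≡29, 29^2≡41, 29^4≡81, 29^8≡61, 29^16≡21, 29^32≡41, 29^64≡81, 29^128≡61, 29^256≡21.
311 = 1 + 2 + 4 + 16 + 32 + 256, so 29^311 ≡ 29·41·81·21·41·21 ≡ 29 (mod 100).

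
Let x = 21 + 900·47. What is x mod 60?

21

900·47 = 42300.
42300 − 705·60 = 0, so 42300 ≡ 0 (mod 60).
(21 + 0) mod 60 = 21.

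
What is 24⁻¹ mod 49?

47

24·47 = 1128 = 23·49 + 1, so 24⁻¹ ≡ 47 (mod 49).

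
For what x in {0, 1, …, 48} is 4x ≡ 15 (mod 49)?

16

The inverse of 4 mod 49 is 37 (since 4·37 = 148 ≡ 1).
Multiplying both sides by 37: x ≡ 37·15 = 555 ≡ 16 (mod 49).
Check: 4·16 = 64 = 1·49 + 15.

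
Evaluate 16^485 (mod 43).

41

By repeated squaring mod 43: 16^1≡16, 16^2≡41, 16^4≡4, 16^8≡16, 16^16≡41, 16^32≡4, 16^64≡16, 16^128≡41, 16^256≡4.
485 = 1 + 4 + 32 + 64 + 128 + 256, so 16^485 ≡ 16·4·4·16·41·4 ≡ 41 (mod 43).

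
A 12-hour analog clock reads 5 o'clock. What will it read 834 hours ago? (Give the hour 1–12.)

11

Dividing 834 by 12 gives quotient 69 and remainder 6.
5 − 6 → 11 on a 12-hour dial.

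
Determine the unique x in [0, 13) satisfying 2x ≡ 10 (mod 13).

5

2⁻¹ ≡ 7 (mod 13) because 2·7 = 14 = 1·13 + 1.
Multiplying both sides by 7: x ≡ 7·10 = 70 ≡ 5 (mod 13).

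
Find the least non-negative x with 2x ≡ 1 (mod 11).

6

2⁻¹ ≡ 6 (mod 11) because 2·6 = 12 = 1·11 + 1.
So x ≡ 6·1 = 6 ≡ 6 (mod 11).
Check: 2·6 = 12 = 1·11 + 1.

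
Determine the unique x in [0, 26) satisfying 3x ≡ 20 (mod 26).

24

The inverse of 3 mod 26 is 9 (since 3·9 = 27 ≡ 1).
Multiplying both sides by 9: x ≡ 9·20 = 180 ≡ 24 (mod 26).
Check: 3·24 = 72 = 2·26 + 20.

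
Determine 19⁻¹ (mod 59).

19·28 = 532 = 9·59 + 1, so 19⁻¹ ≡ 28 (mod 59).

28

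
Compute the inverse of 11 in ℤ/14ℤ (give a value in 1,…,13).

9

14 = 1·11 + 3
11 = 3·3 + 2
3 = 1·2 + 1
2 = 2·1 + 0
Back-substituting gives 11·9 ≡ 1 (mod 14).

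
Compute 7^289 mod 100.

Square-and-reduce mod 100: 7^1≡7, 7^2≡49, 7^4≡1, 7^8≡1, 7^16≡1, 7^32≡1, 7^64≡1, 7^128≡1, 7^256≡1.
Since 289 = 1 + 32 + 256 in binary, 7^289 ≡ 7·1·1 ≡ 7 (mod 100).

7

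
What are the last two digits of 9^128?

21

Successive squares of 9 mod 100: 9^1≡9, 9^2≡81, 9^4≡61, 9^8≡21, 9^16≡41, 9^32≡81, 9^64≡61, 9^128≡21.
Since 128 = 128 in binary, 9^128 ≡ 21 ≡ 21 (mod 100).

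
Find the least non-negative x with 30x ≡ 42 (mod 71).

44

30⁻¹ ≡ 45 (mod 71) because 30·45 = 1350 = 19·71 + 1.
So x ≡ 45·42 = 1890 ≡ 44 (mod 71).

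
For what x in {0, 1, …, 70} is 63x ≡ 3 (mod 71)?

The inverse of 63 mod 71 is 62 (since 63·62 = 3906 ≡ 1).
Multiplying both sides by 62: x ≡ 62·3 = 186 ≡ 44 (mod 71).
Check: 63·44 = 2772 = 39·71 + 3.

44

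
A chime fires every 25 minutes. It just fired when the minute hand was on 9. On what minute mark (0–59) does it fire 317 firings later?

317·25 = 7925.
7925 − 132·60 = 5, so 7925 ≡ 5 (mod 60).
(9 + 5) mod 60 = 14.

14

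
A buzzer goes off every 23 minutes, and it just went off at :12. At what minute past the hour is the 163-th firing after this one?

41

163·23 = 3749.
3749 − 62·60 = 29, so 3749 ≡ 29 (mod 60).
(12 + 29) mod 60 = 41.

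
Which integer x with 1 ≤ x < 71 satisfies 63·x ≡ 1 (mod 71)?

62

71 = 1·63 + 8
63 = 7·8 + 7
8 = 1·7 + 1
7 = 7·1 + 0
Back-substituting gives 63·62 ≡ 1 (mod 71).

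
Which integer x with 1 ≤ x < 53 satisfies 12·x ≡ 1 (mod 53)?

12·31 = 372 = 7·53 + 1, so 12⁻¹ ≡ 31 (mod 53).

31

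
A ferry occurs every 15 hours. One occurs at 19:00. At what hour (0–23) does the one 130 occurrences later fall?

130·15 = 1950.
1950 = 81·24 + 6, so 1950 mod 24 = 6.
(19 + 6) mod 24 = 1.

1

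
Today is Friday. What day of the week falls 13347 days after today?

Wednesday

13347 = 1906·7 + 5, so 13347 mod 7 = 5.
Friday + 5 days → Wednesday.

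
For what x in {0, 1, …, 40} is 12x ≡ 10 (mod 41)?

The inverse of 12 mod 41 is 24 (since 12·24 = 288 ≡ 1).
Multiplying both sides by 24: x ≡ 24·10 = 240 ≡ 35 (mod 41).
Check: 12·35 = 420 = 10·41 + 10.

35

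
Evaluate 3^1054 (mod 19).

By repeated squaring mod 19: 3^1≡3, 3^2≡9, 3^4≡5, 3^8≡6, 3^16≡17, 3^32≡4, 3^64≡16, 3^128≡9, 3^256≡5, 3^512≡6, 3^1024≡17.
Since 1054 = 2 + 4 + 8 + 16 + 1024 in binary, 3^1054 ≡ 9·5·6·17·17 ≡ 16 (mod 19).

16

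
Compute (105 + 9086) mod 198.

Dividing 9086 by 198 gives quotient 45 and remainder 176.
(105 + 176) mod 198 = 83.

83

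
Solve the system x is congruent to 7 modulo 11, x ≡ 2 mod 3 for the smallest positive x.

29

x ≡ 2 (mod 3) gives x ∈ {2, 5, 8, 11, 14, 17, 20, 23, …}.
The first of these with x mod 11 = 7 is 29.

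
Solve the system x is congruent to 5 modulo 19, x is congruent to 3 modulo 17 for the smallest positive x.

309

x ≡ 3 (mod 17) gives x ∈ {3, 20, 37, 54, 71, 88, 105, 122, …}.
The first of these with x mod 19 = 5 is 309.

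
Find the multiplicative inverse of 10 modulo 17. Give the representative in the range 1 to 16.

12

10·12 = 120 = 7·17 + 1, so 10⁻¹ ≡ 12 (mod 17).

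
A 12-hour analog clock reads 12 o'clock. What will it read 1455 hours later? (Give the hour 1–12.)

Dividing 1455 by 12 gives quotient 121 and remainder 3.
12 + 3 → 3 on a 12-hour dial.

3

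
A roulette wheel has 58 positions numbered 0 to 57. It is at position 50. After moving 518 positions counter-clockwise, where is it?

518 mod 58 = 54 (since 8·58 = 464).
(50 − 54) mod 58 = 54.

54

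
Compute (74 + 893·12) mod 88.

893·12 = 10716.
10716 = 121·88 + 68, so 10716 mod 88 = 68.
(74 + 68) mod 88 = 54.

54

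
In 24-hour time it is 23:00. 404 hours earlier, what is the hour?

Dividing 404 by 24 gives quotient 16 and remainder 20.
(23 − 20) mod 24 = 3.

3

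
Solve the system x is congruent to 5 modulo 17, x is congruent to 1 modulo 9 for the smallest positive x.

73

x ≡ 1 (mod 9) gives x ∈ {1, 10, 19, 28, 37, 46, 55, 64, …}.
The first of these with x mod 17 = 5 is 73.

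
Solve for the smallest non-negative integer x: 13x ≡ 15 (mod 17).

9

The inverse of 13 mod 17 is 4 (since 13·4 = 52 ≡ 1).
So x ≡ 4·15 = 60 ≡ 9 (mod 17).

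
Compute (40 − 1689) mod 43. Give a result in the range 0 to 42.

1689 − 39·43 = 12, so 1689 ≡ 12 (mod 43).
(40 − 12) mod 43 = 28.

28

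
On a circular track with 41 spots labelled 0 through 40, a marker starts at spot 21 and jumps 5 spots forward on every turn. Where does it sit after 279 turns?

22

279·5 = 1395.
1395 − 34·41 = 1, so 1395 ≡ 1 (mod 41).
(21 + 1) mod 41 = 22.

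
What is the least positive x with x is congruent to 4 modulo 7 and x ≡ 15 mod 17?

Since 17·5 ≡ 1 (mod 7), take x = 15 + 17·((4−15)·5 mod 7) = 15 + 17·1 = 32.
Check: 32 mod 7 = 4, 32 mod 17 = 15.

32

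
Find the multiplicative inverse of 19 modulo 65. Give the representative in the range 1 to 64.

24

65 = 3·19 + 8
19 = 2·8 + 3
8 = 2·3 + 2
3 = 1·2 + 1
2 = 2·1 + 0
Back-substituting gives 19·24 ≡ 1 (mod 65).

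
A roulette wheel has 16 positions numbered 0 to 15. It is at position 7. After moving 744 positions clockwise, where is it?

744 − 46·16 = 8, so 744 ≡ 8 (mod 16).
(7 + 8) mod 16 = 15.

15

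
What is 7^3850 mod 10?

The units digit of 7^n cycles with period 4: 7, 9, 3, 1, …
3850 mod 4 = 2, so the last digit matches 7^2 = 9.

9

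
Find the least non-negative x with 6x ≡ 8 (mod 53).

19

6⁻¹ ≡ 9 (mod 53) because 6·9 = 54 = 1·53 + 1.
So x ≡ 9·8 = 72 ≡ 19 (mod 53).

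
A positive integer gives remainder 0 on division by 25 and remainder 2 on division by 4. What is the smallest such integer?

50

x ≡ 2 (mod 4) gives x ∈ {2, 6, 10, 14, 18, 22, 26, 30, …}.
The first of these with x mod 25 = 0 is 50.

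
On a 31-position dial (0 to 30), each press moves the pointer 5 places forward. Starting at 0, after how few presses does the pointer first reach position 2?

5⁻¹ ≡ 25 (mod 31) because 5·25 = 125 = 4·31 + 1.
Multiplying both sides by 25: x ≡ 25·2 = 50 ≡ 19 (mod 31).
Check: 5·19 = 95 = 3·31 + 2.

19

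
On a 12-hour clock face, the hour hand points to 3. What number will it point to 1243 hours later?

10

1243 = 103·12 + 7, so 1243 mod 12 = 7.
3 + 7 → 10 on a 12-hour dial.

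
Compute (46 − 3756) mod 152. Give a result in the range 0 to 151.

90

Dividing 3756 by 152 gives quotient 24 and remainder 108.
(46 − 108) mod 152 = 90.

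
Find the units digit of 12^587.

Powers of 2 mod 10 repeat with period 4: 2, 4, 8, 6.
587 leaves remainder 3 on division by 4, so 12^587 ends in 8.

8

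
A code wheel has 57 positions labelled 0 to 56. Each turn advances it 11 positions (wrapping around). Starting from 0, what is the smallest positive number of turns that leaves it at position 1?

26

11·26 = 286 = 5·57 + 1, so 11⁻¹ ≡ 26 (mod 57).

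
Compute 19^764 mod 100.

Successive squares of 19 mod 100: 19^1≡19, 19^2≡61, 19^4≡21, 19^8≡41, 19^16≡81, 19^32≡61, 19^64≡21, 19^128≡41, 19^256≡81, 19^512≡61.
764 = 4 + 8 + 16 + 32 + 64 + 128 + 512, so 19^764 ≡ 21·41·81·61·21·41·61 ≡ 21 (mod 100).

21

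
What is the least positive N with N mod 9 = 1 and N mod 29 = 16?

Since 29·5 ≡ 1 (mod 9), take x = 16 + 29·((1−16)·5 mod 9) = 16 + 29·6 = 190.
Check: 190 mod 9 = 1, 190 mod 29 = 16.

190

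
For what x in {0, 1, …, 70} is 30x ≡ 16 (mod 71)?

10

30⁻¹ ≡ 45 (mod 71) because 30·45 = 1350 = 19·71 + 1.
So x ≡ 45·16 = 720 ≡ 10 (mod 71).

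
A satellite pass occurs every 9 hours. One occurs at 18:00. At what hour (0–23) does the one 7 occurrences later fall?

7·9 = 63.
Dividing 63 by 24 gives quotient 2 and remainder 15.
(18 + 15) mod 24 = 9.

9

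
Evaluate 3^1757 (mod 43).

7

Successive squares of 3 mod 43: 3^1≡3, 3^2≡9, 3^4≡38, 3^8≡25, 3^16≡23, 3^32≡13, 3^64≡40, 3^128≡9, 3^256≡38, 3^512≡25, 3^1024≡23.
1757 = 1 + 4 + 8 + 16 + 64 + 128 + 512 + 1024, so 3^1757 ≡ 3·38·25·23·40·9·25·23 ≡ 7 (mod 43).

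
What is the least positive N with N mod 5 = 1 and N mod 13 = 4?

x ≡ 1 (mod 5) gives x ∈ {1, 6, 11, 16, 21, 26, 31, 36, …}.
The first of these with x mod 13 = 4 is 56.

56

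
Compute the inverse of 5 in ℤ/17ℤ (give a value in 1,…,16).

5·7 = 35 = 2·17 + 1, so 5⁻¹ ≡ 7 (mod 17).

7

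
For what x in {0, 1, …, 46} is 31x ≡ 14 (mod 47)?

31⁻¹ ≡ 44 (mod 47) because 31·44 = 1364 = 29·47 + 1.
So x ≡ 44·14 = 616 ≡ 5 (mod 47).
Check: 31·5 = 155 = 3·47 + 14.

5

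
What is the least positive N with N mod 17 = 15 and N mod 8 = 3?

83

x ≡ 3 (mod 8) gives x ∈ {3, 11, 19, 27, 35, 43, 51, 59, …}.
The first of these with x mod 17 = 15 is 83.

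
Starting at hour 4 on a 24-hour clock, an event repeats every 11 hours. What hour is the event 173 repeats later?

173·11 = 1903.
1903 − 79·24 = 7, so 1903 ≡ 7 (mod 24).
(4 + 7) mod 24 = 11.

11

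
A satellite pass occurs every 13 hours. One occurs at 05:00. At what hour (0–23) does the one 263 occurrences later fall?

16

263·13 = 3419.
3419 − 142·24 = 11, so 3419 ≡ 11 (mod 24).
(5 + 11) mod 24 = 16.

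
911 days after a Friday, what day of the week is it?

Saturday

911 = 130·7 + 1, so 911 mod 7 = 1.
Friday + 1 day → Saturday.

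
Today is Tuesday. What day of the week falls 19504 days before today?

19504 mod 7 = 2 (since 2786·7 = 19502).
Tuesday − 2 days → Sunday.

Sunday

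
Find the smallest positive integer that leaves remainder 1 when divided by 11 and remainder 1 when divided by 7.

x ≡ 1 (mod 7) gives x ∈ {1}.
The first of these with x mod 11 = 1 is 1.

1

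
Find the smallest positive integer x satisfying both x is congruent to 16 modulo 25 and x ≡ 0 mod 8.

Since 8·22 ≡ 1 (mod 25), take x = 0 + 8·((16−0)·22 mod 25) = 0 + 8·2 = 16.
Check: 16 mod 25 = 16, 16 mod 8 = 0.

16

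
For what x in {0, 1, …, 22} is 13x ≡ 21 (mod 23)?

The inverse of 13 mod 23 is 16 (since 13·16 = 208 ≡ 1).
So x ≡ 16·21 = 336 ≡ 14 (mod 23).
Check: 13·14 = 182 = 7·23 + 21.

14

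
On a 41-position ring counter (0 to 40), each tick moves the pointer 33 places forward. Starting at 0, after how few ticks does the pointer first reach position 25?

2

33⁻¹ ≡ 5 (mod 41) because 33·5 = 165 = 4·41 + 1.
Multiplying both sides by 5: x ≡ 5·25 = 125 ≡ 2 (mod 41).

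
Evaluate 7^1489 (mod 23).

14

By repeated squaring mod 23: 7^1≡7, 7^2≡3, 7^4≡9, 7^8≡12, 7^16≡6, 7^32≡13, 7^64≡8, 7^128≡18, 7^256≡2, 7^512≡4, 7^1024≡16.
1489 = 1 + 16 + 64 + 128 + 256 + 1024, so 7^1489 ≡ 7·6·8·18·2·16 ≡ 14 (mod 23).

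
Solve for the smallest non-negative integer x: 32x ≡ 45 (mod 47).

The inverse of 32 mod 47 is 25 (since 32·25 = 800 ≡ 1).
So x ≡ 25·45 = 1125 ≡ 44 (mod 47).
Check: 32·44 = 1408 = 29·47 + 45.

44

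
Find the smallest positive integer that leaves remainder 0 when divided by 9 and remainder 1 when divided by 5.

x ≡ 1 (mod 5) gives x ∈ {1, 6, 11, 16, 21, 26, 31, 36}.
The first of these with x mod 9 = 0 is 36.

36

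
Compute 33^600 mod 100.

1

By repeated squaring mod 100: 33^1≡33, 33^2≡89, 33^4≡21, 33^8≡41, 33^16≡81, 33^32≡61, 33^64≡21, 33^128≡41, 33^256≡81, 33^512≡61.
600 = 8 + 16 + 64 + 512, so 33^600 ≡ 41·81·21·61 ≡ 1 (mod 100).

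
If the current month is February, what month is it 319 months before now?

319 − 26·12 = 7, so 319 ≡ 7 (mod 12).
February − 7 months → July.

July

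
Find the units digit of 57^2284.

Powers of 7 mod 10 repeat with period 4: 7, 9, 3, 1.
2284 mod 4 = 0, so the last digit matches 7^4 = 1.

1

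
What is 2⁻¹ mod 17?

2·9 = 18 = 1·17 + 1, so 2⁻¹ ≡ 9 (mod 17).

9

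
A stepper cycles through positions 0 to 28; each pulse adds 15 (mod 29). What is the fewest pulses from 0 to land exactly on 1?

2

29 = 1·15 + 14
15 = 1·14 + 1
14 = 14·1 + 0
Back-substituting gives 15·2 ≡ 1 (mod 29).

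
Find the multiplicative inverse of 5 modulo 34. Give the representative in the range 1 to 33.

7

34 = 6·5 + 4
5 = 1·4 + 1
4 = 4·1 + 0
Back-substituting gives 5·7 ≡ 1 (mod 34).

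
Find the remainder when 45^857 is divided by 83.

58

Successive squares of 45 mod 83: 45^1≡45, 45^2≡33, 45^4≡10, 45^8≡17, 45^16≡40, 45^32≡23, 45^64≡31, 45^128≡48, 45^256≡63, 45^512≡68.
857 = 1 + 8 + 16 + 64 + 256 + 512, so 45^857 ≡ 45·17·40·31·63·68 ≡ 58 (mod 83).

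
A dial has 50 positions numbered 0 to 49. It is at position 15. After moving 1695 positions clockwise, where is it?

10

1695 = 33·50 + 45, so 1695 mod 50 = 45.
(15 + 45) mod 50 = 10.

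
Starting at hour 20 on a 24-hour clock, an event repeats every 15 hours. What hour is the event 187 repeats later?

17

187·15 = 2805.
2805 = 116·24 + 21, so 2805 mod 24 = 21.
(20 + 21) mod 24 = 17.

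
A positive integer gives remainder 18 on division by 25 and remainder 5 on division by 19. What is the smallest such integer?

x ≡ 5 (mod 19) gives x ∈ {5, 24, 43}.
The first of these with x mod 25 = 18 is 43.

43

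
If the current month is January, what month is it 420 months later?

January

Dividing 420 by 12 gives quotient 35 and remainder 0.
January + 0 months → January.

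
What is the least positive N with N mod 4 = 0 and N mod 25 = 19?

Since 25·1 ≡ 1 (mod 4), take x = 19 + 25·((0−19)·1 mod 4) = 19 + 25·1 = 44.
Check: 44 mod 4 = 0, 44 mod 25 = 19.

44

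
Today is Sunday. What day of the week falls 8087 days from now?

Tuesday

8087 = 1155·7 + 2, so 8087 mod 7 = 2.
Sunday + 2 days → Tuesday.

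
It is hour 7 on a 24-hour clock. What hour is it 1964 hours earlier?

11

1964 mod 24 = 20 (since 81·24 = 1944).
(7 − 20) mod 24 = 11.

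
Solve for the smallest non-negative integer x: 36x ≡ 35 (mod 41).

34

The inverse of 36 mod 41 is 8 (since 36·8 = 288 ≡ 1).
Multiplying both sides by 8: x ≡ 8·35 = 280 ≡ 34 (mod 41).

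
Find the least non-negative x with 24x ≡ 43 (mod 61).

24⁻¹ ≡ 28 (mod 61) because 24·28 = 672 = 11·61 + 1.
So x ≡ 28·43 = 1204 ≡ 45 (mod 61).

45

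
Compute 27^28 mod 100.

81

Successive squares of 27 mod 100: 27^1≡27, 27^2≡29, 27^4≡41, 27^8≡81, 27^16≡61.
Since 28 = 4 + 8 + 16 in binary, 27^28 ≡ 41·81·61 ≡ 81 (mod 100).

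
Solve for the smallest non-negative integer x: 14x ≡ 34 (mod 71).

43

14⁻¹ ≡ 66 (mod 71) because 14·66 = 924 = 13·71 + 1.
So x ≡ 66·34 = 2244 ≡ 43 (mod 71).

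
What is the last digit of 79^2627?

The units digit of 79^n cycles with period 2: 9, 1, …
2627 mod 2 = 1, so the last digit matches 9^1 = 9.

9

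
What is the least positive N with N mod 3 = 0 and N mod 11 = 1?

12

x ≡ 0 (mod 3) gives x ∈ {0, 3, 6, 9, 12}.
The first of these with x mod 11 = 1 is 12.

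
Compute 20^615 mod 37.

8

Square-and-reduce mod 37: 20^1≡20, 20^2≡30, 20^4≡12, 20^8≡33, 20^16≡16, 20^32≡34, 20^64≡9, 20^128≡7, 20^256≡12, 20^512≡33.
Since 615 = 1 + 2 + 4 + 32 + 64 + 512 in binary, 20^615 ≡ 20·30·12·34·9·33 ≡ 8 (mod 37).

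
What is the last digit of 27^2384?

1

Last digits of 7^n: 7, 9, 3, 1 (period 4).
2384 mod 4 = 0, so the last digit matches 7^4 = 1.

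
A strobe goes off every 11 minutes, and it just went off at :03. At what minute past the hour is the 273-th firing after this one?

273·11 = 3003.
3003 mod 60 = 3 (since 50·60 = 3000).
(3 + 3) mod 60 = 6.

6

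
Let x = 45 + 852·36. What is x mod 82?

49

852·36 = 30672.
Dividing 30672 by 82 gives quotient 374 and remainder 4.
(45 + 4) mod 82 = 49.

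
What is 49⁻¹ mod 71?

29

49·29 = 1421 = 20·71 + 1, so 49⁻¹ ≡ 29 (mod 71).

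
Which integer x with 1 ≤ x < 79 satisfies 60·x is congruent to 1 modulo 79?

54

60·54 = 3240 = 41·79 + 1, so 60⁻¹ ≡ 54 (mod 79).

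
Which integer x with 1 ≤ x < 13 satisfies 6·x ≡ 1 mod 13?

13 = 2·6 + 1
6 = 6·1 + 0
Back-substituting gives 6·11 ≡ 1 (mod 13).

11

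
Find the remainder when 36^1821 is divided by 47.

Successive squares of 36 mod 47: 36^1≡36, 36^2≡27, 36^4≡24, 36^8≡12, 36^16≡3, 36^32≡9, 36^64≡34, 36^128≡28, 36^256≡32, 36^512≡37, 36^1024≡6.
Since 1821 = 1 + 4 + 8 + 16 + 256 + 512 + 1024 in binary, 36^1821 ≡ 36·24·12·3·32·37·6 ≡ 24 (mod 47).

24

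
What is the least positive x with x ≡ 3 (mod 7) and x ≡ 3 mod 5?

x ≡ 3 (mod 5) gives x ∈ {3}.
The first of these with x mod 7 = 3 is 3.

3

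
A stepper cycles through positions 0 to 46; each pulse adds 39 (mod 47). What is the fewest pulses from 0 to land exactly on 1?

41

39·41 = 1599 = 34·47 + 1, so 39⁻¹ ≡ 41 (mod 47).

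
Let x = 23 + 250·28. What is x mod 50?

250·28 = 7000.
7000 − 140·50 = 0, so 7000 ≡ 0 (mod 50).
(23 + 0) mod 50 = 23.

23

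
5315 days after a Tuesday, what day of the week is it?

5315 = 759·7 + 2, so 5315 mod 7 = 2.
Tuesday + 2 days → Thursday.

Thursday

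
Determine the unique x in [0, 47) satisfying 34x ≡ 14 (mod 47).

17

The inverse of 34 mod 47 is 18 (since 34·18 = 612 ≡ 1).
Multiplying both sides by 18: x ≡ 18·14 = 252 ≡ 17 (mod 47).
Check: 34·17 = 578 = 12·47 + 14.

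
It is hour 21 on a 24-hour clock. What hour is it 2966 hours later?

11

2966 mod 24 = 14 (since 123·24 = 2952).
(21 + 14) mod 24 = 11.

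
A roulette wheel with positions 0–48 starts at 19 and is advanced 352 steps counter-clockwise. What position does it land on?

10

352 = 7·49 + 9, so 352 mod 49 = 9.
(19 − 9) mod 49 = 10.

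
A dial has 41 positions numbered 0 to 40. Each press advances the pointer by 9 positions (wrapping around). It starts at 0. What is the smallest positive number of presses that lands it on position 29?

26

9⁻¹ ≡ 32 (mod 41) because 9·32 = 288 = 7·41 + 1.
Multiplying both sides by 32: x ≡ 32·29 = 928 ≡ 26 (mod 41).
Check: 9·26 = 234 = 5·41 + 29.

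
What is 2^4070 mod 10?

Powers of 2 mod 10 repeat with period 4: 2, 4, 8, 6.
4070 mod 4 = 2, so the last digit matches 2^2 = 4.

4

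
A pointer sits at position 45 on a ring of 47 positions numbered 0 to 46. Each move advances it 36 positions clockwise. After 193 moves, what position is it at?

37

193·36 = 6948.
6948 mod 47 = 39 (since 147·47 = 6909).
(45 + 39) mod 47 = 37.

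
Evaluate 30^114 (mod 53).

Square-and-reduce mod 53: 30^1≡30, 30^2≡52, 30^4≡1, 30^8≡1, 30^16≡1, 30^32≡1, 30^64≡1.
114 = 2 + 16 + 32 + 64, so 30^114 ≡ 52·1·1·1 ≡ 52 (mod 53).

52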